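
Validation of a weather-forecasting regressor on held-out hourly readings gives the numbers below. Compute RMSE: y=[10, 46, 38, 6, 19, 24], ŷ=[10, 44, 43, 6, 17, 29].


MSE = 58/6 = 9.6667
RMSE = √(58/6) = 3.1091

3.1091


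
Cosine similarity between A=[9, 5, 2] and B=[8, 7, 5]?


A·B = 9·8 + 5·7 + 2·5 = 117
‖A‖ = √110 = 10.4881, ‖B‖ = √138 = 11.7473
cos = 117/(√110·√138) = 117/√15180 = 0.9496

0.9496


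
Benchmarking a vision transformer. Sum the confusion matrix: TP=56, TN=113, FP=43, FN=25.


Total = TP + TN + FP + FN
= 56 + 113 + 43 + 25
= 237
(Predicted positive: 99, predicted negative: 138)

237


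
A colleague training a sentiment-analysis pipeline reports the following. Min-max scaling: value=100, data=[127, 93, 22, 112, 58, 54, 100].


min=22, max=127
(100-22)/(127-22) = 78/105 = 0.7429

0.7429


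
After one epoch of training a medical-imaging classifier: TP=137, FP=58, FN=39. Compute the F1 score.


Precision = 137/195 = 0.7026
Recall = 137/176 = 0.7784
F1 = 2·P·R/(P+R) = 2·TP/(2·TP+FP+FN) = 274/(274+58+39) = 274/371 = 0.7385

0.7385


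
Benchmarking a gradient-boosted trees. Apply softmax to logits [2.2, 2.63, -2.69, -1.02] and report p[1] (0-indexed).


Exponentials: e^2.2=9.025, e^2.63=13.8738, e^-2.69=0.0679, e^-1.02=0.3606
Sum = 23.3273
Softmax = [0.3869, 0.5947, 0.0029, 0.0155]
p[1] = 13.8738/23.3273 = 0.5947

0.5947


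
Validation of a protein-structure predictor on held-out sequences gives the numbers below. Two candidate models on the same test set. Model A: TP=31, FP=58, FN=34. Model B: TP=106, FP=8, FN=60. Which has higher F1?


Model A: P=31/89=0.3483, R=31/65=0.4769, F1=2PR/(P+R)=2TP/(2TP+FP+FN)=62/154=0.4026
Model B: P=106/114=0.9298, R=106/166=0.6386, F1=2PR/(P+R)=2TP/(2TP+FP+FN)=212/280=0.7571
0.4026 < 0.7571 → Model B

Model B


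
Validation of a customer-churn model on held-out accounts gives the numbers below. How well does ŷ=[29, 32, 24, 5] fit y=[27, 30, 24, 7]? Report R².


ȳ = 22
SS_res = Σ(y-ŷ)² = 12
SS_tot = Σ(y-ȳ)² = 318
R² = 1 - SS_res/SS_tot = 1 - 0.0377 = 0.9623

0.9623


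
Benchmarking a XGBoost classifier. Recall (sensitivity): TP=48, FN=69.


Recall = TP/(TP+FN)
= 48/(48+69)
= 48/117 = 41.03%

41.03%


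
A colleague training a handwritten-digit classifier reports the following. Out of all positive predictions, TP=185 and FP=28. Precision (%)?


Precision = TP/(TP+FP)
= 185/(185+28)
= 185/213 = 86.85%

86.85%


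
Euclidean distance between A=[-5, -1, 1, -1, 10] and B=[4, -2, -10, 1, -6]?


d = √((-5-4)² + (-1+ 2)² + (1+ 10)² + (-1-1)² + (10+ 6)²)
  = √(81 + 1 + 121 + 4 + 256)
  = √463 = 21.5174

21.5174


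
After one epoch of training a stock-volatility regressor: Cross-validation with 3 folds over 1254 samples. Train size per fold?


Fold size = 1254/3 = 418
Training per fold = 1254 - 418 = 836

836


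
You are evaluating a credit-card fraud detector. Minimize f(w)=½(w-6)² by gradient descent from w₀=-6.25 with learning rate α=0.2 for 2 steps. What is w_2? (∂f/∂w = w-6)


step 1: grad = -6.25-6 = -12.25; w = -6.25 - 0.2·(-12.25) = -3.8
step 2: grad = -3.8-6 = -9.8; w = -3.8 - 0.2·(-9.8) = -1.84

-1.84


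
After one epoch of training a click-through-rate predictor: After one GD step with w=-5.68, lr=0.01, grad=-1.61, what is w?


w_new = w - α·∇
= -5.68 - 0.01·-1.61
= -5.68 + 0.0161
= -5.6639

-5.6639


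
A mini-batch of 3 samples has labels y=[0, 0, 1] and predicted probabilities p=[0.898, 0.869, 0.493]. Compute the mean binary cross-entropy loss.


L[0] = -ln(1-0.898) = -ln(0.102) = 2.2828
L[1] = -ln(1-0.869) = -ln(0.131) = 2.0326
L[2] = -ln(0.493) = 0.7072
mean = (2.2828 + 2.0326 + 0.7072)/3 = 1.6742

1.6742


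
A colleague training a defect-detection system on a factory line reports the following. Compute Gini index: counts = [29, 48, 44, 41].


Probabilities: [29/162, 48/162, 44/162, 41/162] ≈ [0.179, 0.2963, 0.2716, 0.2531]
Σpᵢ² = (841 + 2304 + 1936 + 1681)/162² = 6762/26244
Gini = 1 - Σpᵢ² = 1 - 6762/26244 = 0.7423

0.7423


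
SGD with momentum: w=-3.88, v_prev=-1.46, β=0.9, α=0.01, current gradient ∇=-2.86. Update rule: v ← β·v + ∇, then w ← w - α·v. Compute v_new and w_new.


v_new = 0.9·-1.46 - 2.86 = -1.314 - 2.86 = -4.174
w_new = -3.88 - 0.01·-4.174 = -3.88 + 0.04174 = -3.83826

v_new=-4.174, w_new=-3.83826


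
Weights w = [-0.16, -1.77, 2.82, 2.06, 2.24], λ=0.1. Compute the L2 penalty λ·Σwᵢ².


‖w‖₂² = (-0.16)² + (-1.77)² + (2.82)² + (2.06)² + (2.24)²
     = 0.0256 + 3.1329 + 7.9524 + 4.2436 + 5.0176
     = 20.3721
λ·‖w‖₂² = 0.1·20.3721 = 2.03721

2.03721


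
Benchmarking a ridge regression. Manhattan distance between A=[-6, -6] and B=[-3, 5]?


d = |-6+ 3| + |-6-5|
  = 3 + 11
  = 14

14


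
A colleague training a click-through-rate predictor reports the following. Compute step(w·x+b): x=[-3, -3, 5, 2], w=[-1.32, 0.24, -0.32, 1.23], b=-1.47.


z = (-3)·(-1.32) + (-3)·(0.24) + (5)·(-0.32) + (2)·(1.23) - 1.47
  = 2.63
step(z) = 1 (z≥0)

1


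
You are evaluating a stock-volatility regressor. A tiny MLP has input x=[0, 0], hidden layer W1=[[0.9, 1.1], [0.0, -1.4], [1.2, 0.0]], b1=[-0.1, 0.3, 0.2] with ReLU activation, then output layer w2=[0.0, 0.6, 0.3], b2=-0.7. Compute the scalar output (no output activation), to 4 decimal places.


z1[0] = (0.9)·(0) + (1.1)·(0) - 0.1 = -0.1
z1[1] = (0.0)·(0) + (-1.4)·(0) + 0.3 = 0.3
z1[2] = (1.2)·(0) + (0.0)·(0) + 0.2 = 0.2
h = ReLU(z1) = [0.0, 0.3, 0.2]
output = (0.0)·(0.0) + (0.6)·(0.3) + (0.3)·(0.2) - 0.7 = -0.46

-0.46


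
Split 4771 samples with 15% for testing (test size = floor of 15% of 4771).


Test = ⌊4771·15/100⌋ = 715
Train = 4771 - 715 = 4056

Train: 4056, Test: 715


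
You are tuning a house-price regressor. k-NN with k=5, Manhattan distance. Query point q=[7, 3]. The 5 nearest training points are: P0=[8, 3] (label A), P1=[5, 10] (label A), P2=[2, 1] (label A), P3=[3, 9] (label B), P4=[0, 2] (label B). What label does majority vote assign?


d(q,P0) = 1  (label A)
d(q,P1) = 9  (label A)
d(q,P2) = 7  (label A)
d(q,P3) = 10  (label B)
d(q,P4) = 8  (label B)
Votes: A=3, B=2
Majority → A

A


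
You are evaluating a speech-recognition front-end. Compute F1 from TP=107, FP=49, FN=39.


Precision = 107/156 = 0.6859
Recall = 107/146 = 0.7329
F1 = 2·P·R/(P+R) = 2·TP/(2·TP+FP+FN) = 214/(214+49+39) = 214/302 = 0.7086

0.7086


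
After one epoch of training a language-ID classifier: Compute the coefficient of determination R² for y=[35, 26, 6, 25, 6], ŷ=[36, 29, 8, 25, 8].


ȳ = 19.6
SS_res = Σ(y-ŷ)² = 18
SS_tot = Σ(y-ȳ)² = 677.2
R² = 1 - SS_res/SS_tot = 1 - 0.0266 = 0.9734

0.9734


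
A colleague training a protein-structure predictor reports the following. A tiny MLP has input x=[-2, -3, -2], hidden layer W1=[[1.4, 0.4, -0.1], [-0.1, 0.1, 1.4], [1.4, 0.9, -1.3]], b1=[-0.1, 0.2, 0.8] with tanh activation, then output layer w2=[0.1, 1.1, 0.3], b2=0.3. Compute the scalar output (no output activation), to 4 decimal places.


z1[0] = (1.4)·(-2) + (0.4)·(-3) + (-0.1)·(-2) - 0.1 = -3.9
z1[1] = (-0.1)·(-2) + (0.1)·(-3) + (1.4)·(-2) + 0.2 = -2.7
z1[2] = (1.4)·(-2) + (0.9)·(-3) + (-1.3)·(-2) + 0.8 = -2.1
h = tanh(z1) = [-0.9992, -0.991, -0.9705]
output = (0.1)·(-0.9992) + (1.1)·(-0.991) + (0.3)·(-0.9705) + 0.3 = -1.1812

-1.1812


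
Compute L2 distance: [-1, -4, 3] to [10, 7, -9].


d = √((-1-10)² + (-4-7)² + (3+ 9)²)
  = √(121 + 121 + 144)
  = √386 = 19.6469

19.6469


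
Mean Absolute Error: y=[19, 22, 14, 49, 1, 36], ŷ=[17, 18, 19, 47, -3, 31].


Absolute errors: |19-17|=2, |22-18|=4, |14-19|=5, |49-47|=2, |1+ 3|=4, |36-31|=5
Sum = 22
MAE = 22/6 = 11/3

11/3


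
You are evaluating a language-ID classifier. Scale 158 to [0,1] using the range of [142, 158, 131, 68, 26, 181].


min=26, max=181
(158-26)/(181-26) = 132/155 = 0.8516

0.8516


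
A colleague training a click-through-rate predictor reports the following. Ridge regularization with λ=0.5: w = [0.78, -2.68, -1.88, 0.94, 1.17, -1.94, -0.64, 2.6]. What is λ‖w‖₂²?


‖w‖₂² = (0.78)² + (-2.68)² + (-1.88)² + (0.94)² + (1.17)² + (-1.94)² + (-0.64)² + (2.6)²
     = 0.6084 + 7.1824 + 3.5344 + 0.8836 + 1.3689 + 3.7636 + 0.4096 + 6.76
     = 24.5109
λ·‖w‖₂² = 0.5·24.5109 = 12.25545

12.25545


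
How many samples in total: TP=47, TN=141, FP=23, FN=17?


Total = TP + TN + FP + FN
= 47 + 141 + 23 + 17
= 228
(Predicted positive: 70, predicted negative: 158)

228


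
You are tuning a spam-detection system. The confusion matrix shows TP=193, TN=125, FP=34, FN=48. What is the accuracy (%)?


Accuracy = (TP+TN)/(TP+TN+FP+FN)
= (193+125)/(400)
= 318/400 = 79.5%

79.5%


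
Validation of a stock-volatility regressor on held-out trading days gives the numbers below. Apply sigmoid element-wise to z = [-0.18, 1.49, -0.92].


σ(-0.18) = 1/(1+e^0.18) = 0.4551
σ(1.49) = 1/(1+e^-1.49) = 0.8161
σ(-0.92) = 1/(1+e^0.92) = 0.285
result = [0.4551, 0.8161, 0.285]

[0.4551, 0.8161, 0.285]


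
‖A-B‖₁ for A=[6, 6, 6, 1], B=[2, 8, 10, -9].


d = |6-2| + |6-8| + |6-10| + |1+ 9|
  = 4 + 2 + 4 + 10
  = 20

20


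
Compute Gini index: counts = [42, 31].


Probabilities: [42/73, 31/73] ≈ [0.5753, 0.4247]
Σpᵢ² = (1764 + 961)/73² = 2725/5329
Gini = 1 - Σpᵢ² = 1 - 2725/5329 = 0.4886

0.4886


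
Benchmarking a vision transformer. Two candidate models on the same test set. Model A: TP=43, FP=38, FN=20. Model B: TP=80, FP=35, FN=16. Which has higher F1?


Model A: P=43/81=0.5309, R=43/63=0.6825, F1=2PR/(P+R)=2TP/(2TP+FP+FN)=86/144=0.5972
Model B: P=80/115=0.6957, R=80/96=0.8333, F1=2PR/(P+R)=2TP/(2TP+FP+FN)=160/211=0.7583
0.5972 < 0.7583 → Model B

Model B


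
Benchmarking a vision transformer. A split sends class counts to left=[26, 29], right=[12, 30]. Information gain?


Parent = [38, 59], H_parent = 0.9659
H_left = 0.9979 (n=55), H_right = 0.8631 (n=42)
H_children = (55/97)·0.9979 + (42/97)·0.8631 = 0.9395
IG = 0.9659 - 0.9395 = 0.0264

0.0264


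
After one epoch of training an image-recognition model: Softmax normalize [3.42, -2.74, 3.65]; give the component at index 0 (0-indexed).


Exponentials: e^3.42=30.5694, e^-2.74=0.0646, e^3.65=38.4747
Sum = 69.1087
Softmax = [0.4423, 0.0009, 0.5567]
p[0] = 30.5694/69.1087 = 0.4423

0.4423


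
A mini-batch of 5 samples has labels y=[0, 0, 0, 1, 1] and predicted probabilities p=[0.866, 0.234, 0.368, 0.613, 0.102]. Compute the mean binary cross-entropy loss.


L[0] = -ln(1-0.866) = -ln(0.134) = 2.0099
L[1] = -ln(1-0.234) = -ln(0.766) = 0.2666
L[2] = -ln(1-0.368) = -ln(0.632) = 0.4589
L[3] = -ln(0.613) = 0.4894
L[4] = -ln(0.102) = 2.2828
mean = (2.0099 + 0.2666 + 0.4589 + 0.4894 + 2.2828)/5 = 1.1015

1.1015


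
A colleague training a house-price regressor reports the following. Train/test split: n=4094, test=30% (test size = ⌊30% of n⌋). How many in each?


Test = ⌊4094·30/100⌋ = 1228
Train = 4094 - 1228 = 2866

Train: 2866, Test: 1228


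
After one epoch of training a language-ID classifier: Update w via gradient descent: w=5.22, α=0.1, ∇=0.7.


w_new = w - α·∇
= 5.22 - 0.1·0.7
= 5.22 - 0.07
= 5.15

5.15


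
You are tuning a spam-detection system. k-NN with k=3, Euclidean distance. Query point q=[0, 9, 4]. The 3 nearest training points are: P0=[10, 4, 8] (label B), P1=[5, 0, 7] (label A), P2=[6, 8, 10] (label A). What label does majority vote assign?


d(q,P0) = 11.8743  (label B)
d(q,P1) = 10.7238  (label A)
d(q,P2) = 8.544  (label A)
Votes: A=2, B=1
Majority → A

A


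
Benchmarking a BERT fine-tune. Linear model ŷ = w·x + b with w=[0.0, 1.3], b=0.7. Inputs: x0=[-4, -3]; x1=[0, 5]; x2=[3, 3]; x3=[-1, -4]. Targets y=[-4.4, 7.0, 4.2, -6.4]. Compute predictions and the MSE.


ŷ0 = (0.0)·(-4) + (1.3)·(-3) + 0.7 = -3.2
ŷ1 = (0.0)·(0) + (1.3)·(5) + 0.7 = 7.2
ŷ2 = (0.0)·(3) + (1.3)·(3) + 0.7 = 4.6
ŷ3 = (0.0)·(-1) + (1.3)·(-4) + 0.7 = -4.5
errors² = [1.44, 0.04, 0.16, 3.61]
MSE = 5.2500/4 = 1.3125

1.3125


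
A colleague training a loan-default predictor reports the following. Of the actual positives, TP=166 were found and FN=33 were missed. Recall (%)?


Recall = TP/(TP+FN)
= 166/(166+33)
= 166/199 = 83.42%

83.42%


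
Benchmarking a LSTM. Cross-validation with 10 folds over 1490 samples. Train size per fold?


Fold size = 1490/10 = 149
Training per fold = 1490 - 149 = 1341

1341


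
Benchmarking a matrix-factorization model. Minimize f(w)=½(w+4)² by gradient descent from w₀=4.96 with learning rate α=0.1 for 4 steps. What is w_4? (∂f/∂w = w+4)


step 1: grad = 4.96+4 = 8.96; w = 4.96 - 0.1·(8.96) = 4.064
step 2: grad = 4.064+4 = 8.064; w = 4.064 - 0.1·(8.064) = 3.2576
step 3: grad = 3.2576+4 = 7.2576; w = 3.2576 - 0.1·(7.2576) = 2.53184
step 4: grad = 2.53184+4 = 6.53184; w = 2.53184 - 0.1·(6.53184) = 1.878656

1.878656


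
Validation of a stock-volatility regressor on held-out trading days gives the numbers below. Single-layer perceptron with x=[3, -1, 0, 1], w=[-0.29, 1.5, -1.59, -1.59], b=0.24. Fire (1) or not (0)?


z = (3)·(-0.29) + (-1)·(1.5) + (0)·(-1.59) + (1)·(-1.59) + 0.24
  = -3.72
step(z) = 0 (z<0)

0


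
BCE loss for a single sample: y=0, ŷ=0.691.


BCE = -[y·ln(p) + (1-y)·ln(1-p)]
= -0 - 1·ln(1-0.691)
= -ln(0.309) = 1.1744

1.1744


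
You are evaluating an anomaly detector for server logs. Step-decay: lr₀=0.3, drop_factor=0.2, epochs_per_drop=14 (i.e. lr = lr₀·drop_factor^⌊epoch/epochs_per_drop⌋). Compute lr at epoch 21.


n_drops = ⌊21/14⌋ = 1
lr = 0.3·0.2^1 = 0.3·0.2 = 0.06

0.06


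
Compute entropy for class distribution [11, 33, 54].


Probabilities: [11/98, 33/98, 54/98] ≈ [0.1122, 0.3367, 0.551]
H = -((11/98)·log₂(11/98) + (33/98)·log₂(33/98) + (54/98)·log₂(54/98))
  = 1.3567 bits

1.3567 bits


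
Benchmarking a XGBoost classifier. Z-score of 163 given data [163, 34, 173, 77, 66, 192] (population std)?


μ = 117.5, σ = 60.5055
z = (163 - 117.5)/60.5055 = 0.752

0.752


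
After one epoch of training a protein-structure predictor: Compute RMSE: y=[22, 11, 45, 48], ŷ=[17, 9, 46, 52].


MSE = 46/4 = 11.5
RMSE = √(46/4) = 3.3912

3.3912


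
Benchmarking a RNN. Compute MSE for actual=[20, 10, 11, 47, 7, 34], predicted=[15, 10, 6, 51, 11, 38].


Squared errors: (20-15)²=25, (10-10)²=0, (11-6)²=25, (47-51)²=16, (7-11)²=16, (34-38)²=16
Sum = 98
MSE = 98/6 = 49/3

49/3


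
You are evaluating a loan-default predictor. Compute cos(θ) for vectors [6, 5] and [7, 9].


A·B = 6·7 + 5·9 = 87
‖A‖ = √61 = 7.8102, ‖B‖ = √130 = 11.4018
cos = 87/(√61·√130) = 87/√7930 = 0.977

0.977


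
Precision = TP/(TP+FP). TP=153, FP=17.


Precision = TP/(TP+FP)
= 153/(153+17)
= 153/170 = 90.0%

90.0%


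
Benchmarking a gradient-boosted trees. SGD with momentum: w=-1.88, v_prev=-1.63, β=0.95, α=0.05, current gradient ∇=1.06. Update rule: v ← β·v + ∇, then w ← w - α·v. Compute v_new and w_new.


v_new = 0.95·-1.63 + 1.06 = -1.5485 + 1.06 = -0.4885
w_new = -1.88 - 0.05·-0.4885 = -1.88 + 0.024425 = -1.855575

v_new=-0.4885, w_new=-1.855575


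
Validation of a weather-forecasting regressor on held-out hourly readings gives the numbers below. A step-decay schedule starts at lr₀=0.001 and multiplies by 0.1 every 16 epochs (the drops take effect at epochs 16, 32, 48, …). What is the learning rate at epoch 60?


n_drops = ⌊60/16⌋ = 3
lr = 0.001·0.1^3 = 0.001·0.001 = 0.000001

0.000001


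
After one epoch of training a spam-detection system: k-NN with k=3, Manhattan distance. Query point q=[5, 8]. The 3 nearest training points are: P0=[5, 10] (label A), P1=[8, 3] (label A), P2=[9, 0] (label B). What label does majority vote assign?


d(q,P0) = 2  (label A)
d(q,P1) = 8  (label A)
d(q,P2) = 12  (label B)
Votes: A=2, B=1
Majority → A

A


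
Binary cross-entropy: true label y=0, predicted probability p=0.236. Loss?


BCE = -[y·ln(p) + (1-y)·ln(1-p)]
= -0 - 1·ln(1-0.236)
= -ln(0.764) = 0.2692

0.2692


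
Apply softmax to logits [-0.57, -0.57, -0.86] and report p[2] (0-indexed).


Exponentials: e^-0.57=0.5655, e^-0.57=0.5655, e^-0.86=0.4232
Sum = 1.5542
Softmax = [0.3639, 0.3639, 0.2723]
p[2] = 0.4232/1.5542 = 0.2723

0.2723


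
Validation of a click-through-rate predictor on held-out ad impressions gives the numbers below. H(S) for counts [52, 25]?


Probabilities: [52/77, 25/77] ≈ [0.6753, 0.3247]
H = -((52/77)·log₂(52/77) + (25/77)·log₂(25/77))
  = 0.9094 bits

0.9094 bits


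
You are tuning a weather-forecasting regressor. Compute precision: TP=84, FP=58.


Precision = TP/(TP+FP)
= 84/(84+58)
= 84/142 = 59.15%

59.15%


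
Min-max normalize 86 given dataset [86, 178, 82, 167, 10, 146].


min=10, max=178
(86-10)/(178-10) = 76/168 = 0.4524

0.4524


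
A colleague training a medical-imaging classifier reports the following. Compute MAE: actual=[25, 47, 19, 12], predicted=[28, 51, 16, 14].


Absolute errors: |25-28|=3, |47-51|=4, |19-16|=3, |12-14|=2
Sum = 12
MAE = 12/4 = 3

3


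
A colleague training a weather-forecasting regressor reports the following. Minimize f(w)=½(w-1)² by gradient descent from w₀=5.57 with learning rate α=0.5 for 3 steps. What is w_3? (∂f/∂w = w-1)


step 1: grad = 5.57-1 = 4.57; w = 5.57 - 0.5·(4.57) = 3.285
step 2: grad = 3.285-1 = 2.285; w = 3.285 - 0.5·(2.285) = 2.1425
step 3: grad = 2.1425-1 = 1.1425; w = 2.1425 - 0.5·(1.1425) = 1.57125

1.57125


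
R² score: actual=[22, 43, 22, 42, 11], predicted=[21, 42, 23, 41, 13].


ȳ = 28
SS_res = Σ(y-ŷ)² = 8
SS_tot = Σ(y-ȳ)² = 782
R² = 1 - SS_res/SS_tot = 1 - 0.0102 = 0.9898

0.9898


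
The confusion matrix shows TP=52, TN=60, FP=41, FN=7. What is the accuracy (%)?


Accuracy = (TP+TN)/(TP+TN+FP+FN)
= (52+60)/(160)
= 112/160 = 70.0%

70.0%


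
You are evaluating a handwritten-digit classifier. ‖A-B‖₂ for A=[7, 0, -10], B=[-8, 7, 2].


d = √((7+ 8)² + (0-7)² + (-10-2)²)
  = √(225 + 49 + 144)
  = √418 = 20.445

20.445


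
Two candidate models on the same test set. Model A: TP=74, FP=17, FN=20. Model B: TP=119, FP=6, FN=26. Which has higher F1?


Model A: P=74/91=0.8132, R=74/94=0.7872, F1=2PR/(P+R)=2TP/(2TP+FP+FN)=148/185=0.8
Model B: P=119/125=0.952, R=119/145=0.8207, F1=2PR/(P+R)=2TP/(2TP+FP+FN)=238/270=0.8815
0.8 < 0.8815 → Model B

Model B


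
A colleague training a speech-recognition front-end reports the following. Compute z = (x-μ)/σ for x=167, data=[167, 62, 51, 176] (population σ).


μ = 114, σ = 57.7191
z = (167 - 114)/57.7191 = 0.9182

0.9182


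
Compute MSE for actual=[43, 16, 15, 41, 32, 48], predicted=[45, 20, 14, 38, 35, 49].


Squared errors: (43-45)²=4, (16-20)²=16, (15-14)²=1, (41-38)²=9, (32-35)²=9, (48-49)²=1
Sum = 40
MSE = 40/6 = 20/3

20/3


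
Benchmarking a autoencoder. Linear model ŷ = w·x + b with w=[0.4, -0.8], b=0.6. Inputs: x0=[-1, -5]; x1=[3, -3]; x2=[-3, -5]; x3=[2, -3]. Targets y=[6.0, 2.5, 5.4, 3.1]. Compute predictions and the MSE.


ŷ0 = (0.4)·(-1) + (-0.8)·(-5) + 0.6 = 4.2
ŷ1 = (0.4)·(3) + (-0.8)·(-3) + 0.6 = 4.2
ŷ2 = (0.4)·(-3) + (-0.8)·(-5) + 0.6 = 3.4
ŷ3 = (0.4)·(2) + (-0.8)·(-3) + 0.6 = 3.8
errors² = [3.24, 2.89, 4.0, 0.49]
MSE = 10.6200/4 = 2.655

2.655


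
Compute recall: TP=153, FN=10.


Recall = TP/(TP+FN)
= 153/(153+10)
= 153/163 = 93.87%

93.87%


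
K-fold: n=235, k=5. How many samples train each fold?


Fold size = 235/5 = 47
Training per fold = 235 - 47 = 188

188


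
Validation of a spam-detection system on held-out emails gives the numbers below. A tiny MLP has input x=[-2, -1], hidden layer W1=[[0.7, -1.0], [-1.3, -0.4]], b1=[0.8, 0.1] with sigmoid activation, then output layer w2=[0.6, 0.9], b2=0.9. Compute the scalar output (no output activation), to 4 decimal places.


z1[0] = (0.7)·(-2) + (-1.0)·(-1) + 0.8 = 0.4
z1[1] = (-1.3)·(-2) + (-0.4)·(-1) + 0.1 = 3.1
h = sigmoid(z1) = [0.5987, 0.9569]
output = (0.6)·(0.5987) + (0.9)·(0.9569) + 0.9 = 2.1204

2.1204


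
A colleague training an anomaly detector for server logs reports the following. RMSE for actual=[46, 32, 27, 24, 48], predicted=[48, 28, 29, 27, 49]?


MSE = 34/5 = 6.8
RMSE = √(34/5) = 2.6077

2.6077


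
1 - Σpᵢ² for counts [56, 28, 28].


Probabilities: [56/112, 28/112, 28/112] ≈ [0.5, 0.25, 0.25]
Σpᵢ² = (3136 + 784 + 784)/112² = 4704/12544
Gini = 1 - Σpᵢ² = 1 - 4704/12544 = 0.625

0.625


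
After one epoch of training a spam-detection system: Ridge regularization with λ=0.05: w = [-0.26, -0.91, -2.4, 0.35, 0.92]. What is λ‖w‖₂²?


‖w‖₂² = (-0.26)² + (-0.91)² + (-2.4)² + (0.35)² + (0.92)²
     = 0.0676 + 0.8281 + 5.76 + 0.1225 + 0.8464
     = 7.6246
λ·‖w‖₂² = 0.05·7.6246 = 0.38123

0.38123


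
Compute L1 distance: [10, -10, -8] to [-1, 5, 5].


d = |10+ 1| + |-10-5| + |-8-5|
  = 11 + 15 + 13
  = 39

39


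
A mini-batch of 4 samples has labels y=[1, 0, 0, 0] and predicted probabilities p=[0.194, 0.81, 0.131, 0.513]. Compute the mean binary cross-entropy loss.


L[0] = -ln(0.194) = 1.6399
L[1] = -ln(1-0.81) = -ln(0.19) = 1.6607
L[2] = -ln(1-0.131) = -ln(0.869) = 0.1404
L[3] = -ln(1-0.513) = -ln(0.487) = 0.7195
mean = (1.6399 + 1.6607 + 0.1404 + 0.7195)/4 = 1.0401

1.0401


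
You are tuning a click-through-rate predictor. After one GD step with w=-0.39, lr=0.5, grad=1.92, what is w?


w_new = w - α·∇
= -0.39 - 0.5·1.92
= -0.39 - 0.96
= -1.35

-1.35


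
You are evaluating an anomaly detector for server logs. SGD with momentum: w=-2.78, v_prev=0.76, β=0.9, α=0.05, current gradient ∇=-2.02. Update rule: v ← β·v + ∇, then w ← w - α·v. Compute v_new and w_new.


v_new = 0.9·0.76 - 2.02 = 0.684 - 2.02 = -1.336
w_new = -2.78 - 0.05·-1.336 = -2.78 + 0.0668 = -2.7132

v_new=-1.336, w_new=-2.7132


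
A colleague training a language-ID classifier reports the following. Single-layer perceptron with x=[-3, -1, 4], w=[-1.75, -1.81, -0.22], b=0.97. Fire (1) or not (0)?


z = (-3)·(-1.75) + (-1)·(-1.81) + (4)·(-0.22) + 0.97
  = 7.15
step(z) = 1 (z≥0)

1


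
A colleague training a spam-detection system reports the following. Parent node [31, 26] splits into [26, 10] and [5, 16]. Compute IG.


Parent = [31, 26], H_parent = 0.9944
H_left = 0.8524 (n=36), H_right = 0.7919 (n=21)
H_children = (36/57)·0.8524 + (21/57)·0.7919 = 0.8301
IG = 0.9944 - 0.8301 = 0.1643

0.1643


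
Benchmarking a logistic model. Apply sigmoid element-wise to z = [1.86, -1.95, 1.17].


σ(1.86) = 1/(1+e^-1.86) = 0.8653
σ(-1.95) = 1/(1+e^1.95) = 0.1246
σ(1.17) = 1/(1+e^-1.17) = 0.7631
result = [0.8653, 0.1246, 0.7631]

[0.8653, 0.1246, 0.7631]


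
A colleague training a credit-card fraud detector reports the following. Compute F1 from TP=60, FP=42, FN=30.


Precision = 60/102 = 0.5882
Recall = 60/90 = 0.6667
F1 = 2·P·R/(P+R) = 2·TP/(2·TP+FP+FN) = 120/(120+42+30) = 120/192 = 0.625

0.625


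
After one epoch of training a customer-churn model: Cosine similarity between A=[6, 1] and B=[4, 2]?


A·B = 6·4 + 1·2 = 26
‖A‖ = √37 = 6.0828, ‖B‖ = √20 = 4.4721
cos = 26/(√37·√20) = 26/√740 = 0.9558

0.9558


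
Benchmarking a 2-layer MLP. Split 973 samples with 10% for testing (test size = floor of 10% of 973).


Test = ⌊973·10/100⌋ = 97
Train = 973 - 97 = 876

Train: 876, Test: 97


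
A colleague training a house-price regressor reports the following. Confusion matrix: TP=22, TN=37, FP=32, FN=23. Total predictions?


Total = TP + TN + FP + FN
= 22 + 37 + 32 + 23
= 114
(Predicted positive: 54, predicted negative: 60)

114


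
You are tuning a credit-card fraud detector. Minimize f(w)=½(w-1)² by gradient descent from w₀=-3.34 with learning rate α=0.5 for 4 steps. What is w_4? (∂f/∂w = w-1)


step 1: grad = -3.34-1 = -4.34; w = -3.34 - 0.5·(-4.34) = -1.17
step 2: grad = -1.17-1 = -2.17; w = -1.17 - 0.5·(-2.17) = -0.085
step 3: grad = -0.085-1 = -1.085; w = -0.085 - 0.5·(-1.085) = 0.4575
step 4: grad = 0.4575-1 = -0.5425; w = 0.4575 - 0.5·(-0.5425) = 0.72875

0.72875


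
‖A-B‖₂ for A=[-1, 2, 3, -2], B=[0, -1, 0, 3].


d = √((-1-0)² + (2+ 1)² + (3-0)² + (-2-3)²)
  = √(1 + 9 + 9 + 25)
  = √44 = 6.6332

6.6332


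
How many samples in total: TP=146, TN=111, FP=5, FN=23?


Total = TP + TN + FP + FN
= 146 + 111 + 5 + 23
= 285
(Predicted positive: 151, predicted negative: 134)

285


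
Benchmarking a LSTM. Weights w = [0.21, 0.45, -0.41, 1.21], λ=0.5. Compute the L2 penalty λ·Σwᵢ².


‖w‖₂² = (0.21)² + (0.45)² + (-0.41)² + (1.21)²
     = 0.0441 + 0.2025 + 0.1681 + 1.4641
     = 1.8788
λ·‖w‖₂² = 0.5·1.8788 = 0.9394

0.9394


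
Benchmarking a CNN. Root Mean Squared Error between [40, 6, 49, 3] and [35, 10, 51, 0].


MSE = 54/4 = 13.5
RMSE = √(54/4) = 3.6742

3.6742


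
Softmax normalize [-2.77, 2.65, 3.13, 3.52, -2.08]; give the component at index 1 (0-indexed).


Exponentials: e^-2.77=0.0627, e^2.65=14.154, e^3.13=22.874, e^3.52=33.7844, e^-2.08=0.1249
Sum = 71
Softmax = [0.0009, 0.1994, 0.3222, 0.4758, 0.0018]
p[1] = 14.154/71 = 0.1994

0.1994


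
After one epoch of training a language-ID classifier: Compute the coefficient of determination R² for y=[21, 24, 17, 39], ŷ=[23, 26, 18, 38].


ȳ = 25.25
SS_res = Σ(y-ŷ)² = 10
SS_tot = Σ(y-ȳ)² = 276.75
R² = 1 - SS_res/SS_tot = 1 - 0.0361 = 0.9639

0.9639


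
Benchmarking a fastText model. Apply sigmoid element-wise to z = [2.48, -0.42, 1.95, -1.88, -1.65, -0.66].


σ(2.48) = 1/(1+e^-2.48) = 0.9227
σ(-0.42) = 1/(1+e^0.42) = 0.3965
σ(1.95) = 1/(1+e^-1.95) = 0.8754
σ(-1.88) = 1/(1+e^1.88) = 0.1324
σ(-1.65) = 1/(1+e^1.65) = 0.1611
σ(-0.66) = 1/(1+e^0.66) = 0.3407
result = [0.9227, 0.3965, 0.8754, 0.1324, 0.1611, 0.3407]

[0.9227, 0.3965, 0.8754, 0.1324, 0.1611, 0.3407]


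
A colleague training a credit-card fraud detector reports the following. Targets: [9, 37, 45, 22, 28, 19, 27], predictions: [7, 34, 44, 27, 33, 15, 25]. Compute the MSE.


Squared errors: (9-7)²=4, (37-34)²=9, (45-44)²=1, (22-27)²=25, (28-33)²=25, (19-15)²=16, (27-25)²=4
Sum = 84
MSE = 84/7 = 12

12


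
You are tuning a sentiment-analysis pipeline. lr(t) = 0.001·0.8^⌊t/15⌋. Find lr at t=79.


n_drops = ⌊79/15⌋ = 5
lr = 0.001·0.8^5 = 0.001·0.32768 = 0.00032768

0.00032768


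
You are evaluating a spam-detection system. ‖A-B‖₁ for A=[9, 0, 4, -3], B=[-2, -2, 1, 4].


d = |9+ 2| + |0+ 2| + |4-1| + |-3-4|
  = 11 + 2 + 3 + 7
  = 23

23


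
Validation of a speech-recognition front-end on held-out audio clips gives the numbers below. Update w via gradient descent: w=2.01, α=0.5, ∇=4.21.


w_new = w - α·∇
= 2.01 - 0.5·4.21
= 2.01 - 2.105
= -0.095

-0.095


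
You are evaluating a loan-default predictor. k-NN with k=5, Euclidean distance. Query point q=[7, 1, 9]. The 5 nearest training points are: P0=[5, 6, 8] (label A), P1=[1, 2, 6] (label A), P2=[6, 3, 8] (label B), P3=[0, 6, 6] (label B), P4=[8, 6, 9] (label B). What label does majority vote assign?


d(q,P0) = 5.4772  (label A)
d(q,P1) = 6.7823  (label A)
d(q,P2) = 2.4495  (label B)
d(q,P3) = 9.1104  (label B)
d(q,P4) = 5.099  (label B)
Votes: A=2, B=3
Majority → B

B


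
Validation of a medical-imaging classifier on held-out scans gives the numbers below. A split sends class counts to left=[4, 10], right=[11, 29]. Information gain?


Parent = [15, 39], H_parent = 0.8524
H_left = 0.8631 (n=14), H_right = 0.8485 (n=40)
H_children = (14/54)·0.8631 + (40/54)·0.8485 = 0.8523
IG = 0.8524 - 0.8523 = 0.0001

0.0001


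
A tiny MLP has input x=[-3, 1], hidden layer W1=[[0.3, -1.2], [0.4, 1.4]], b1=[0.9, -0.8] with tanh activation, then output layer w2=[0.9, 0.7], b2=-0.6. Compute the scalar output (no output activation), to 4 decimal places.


z1[0] = (0.3)·(-3) + (-1.2)·(1) + 0.9 = -1.2
z1[1] = (0.4)·(-3) + (1.4)·(1) - 0.8 = -0.6
h = tanh(z1) = [-0.8337, -0.537]
output = (0.9)·(-0.8337) + (0.7)·(-0.537) - 0.6 = -1.7262

-1.7262


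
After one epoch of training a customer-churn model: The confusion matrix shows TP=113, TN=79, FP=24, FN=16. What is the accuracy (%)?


Accuracy = (TP+TN)/(TP+TN+FP+FN)
= (113+79)/(232)
= 192/232 = 82.76%

82.76%


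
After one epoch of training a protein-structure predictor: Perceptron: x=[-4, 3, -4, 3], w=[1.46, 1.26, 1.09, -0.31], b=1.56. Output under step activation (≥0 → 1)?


z = (-4)·(1.46) + (3)·(1.26) + (-4)·(1.09) + (3)·(-0.31) + 1.56
  = -5.79
step(z) = 0 (z<0)

0


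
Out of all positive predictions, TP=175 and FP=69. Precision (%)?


Precision = TP/(TP+FP)
= 175/(175+69)
= 175/244 = 71.72%

71.72%


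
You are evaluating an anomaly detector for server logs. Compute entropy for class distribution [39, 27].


Probabilities: [39/66, 27/66] ≈ [0.5909, 0.4091]
H = -((39/66)·log₂(39/66) + (27/66)·log₂(27/66))
  = 0.976 bits

0.976 bits


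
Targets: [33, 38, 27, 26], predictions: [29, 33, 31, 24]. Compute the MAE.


Absolute errors: |33-29|=4, |38-33|=5, |27-31|=4, |26-24|=2
Sum = 15
MAE = 15/4 = 15/4

15/4


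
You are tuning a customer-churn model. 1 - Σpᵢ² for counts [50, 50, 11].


Probabilities: [50/111, 50/111, 11/111] ≈ [0.4505, 0.4505, 0.0991]
Σpᵢ² = (2500 + 2500 + 121)/111² = 5121/12321
Gini = 1 - Σpᵢ² = 1 - 5121/12321 = 0.5844

0.5844


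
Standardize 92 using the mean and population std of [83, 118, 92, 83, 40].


μ = 83.2, σ = 25.1189
z = (92 - 83.2)/25.1189 = 0.3503

0.3503


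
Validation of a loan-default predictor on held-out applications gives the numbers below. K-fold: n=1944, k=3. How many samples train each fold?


Fold size = 1944/3 = 648
Training per fold = 1944 - 648 = 1296

1296


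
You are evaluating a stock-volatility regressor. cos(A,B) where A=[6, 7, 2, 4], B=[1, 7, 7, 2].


A·B = 6·1 + 7·7 + 2·7 + 4·2 = 77
‖A‖ = √105 = 10.247, ‖B‖ = √103 = 10.1489
cos = 77/(√105·√103) = 77/√10815 = 0.7404

0.7404


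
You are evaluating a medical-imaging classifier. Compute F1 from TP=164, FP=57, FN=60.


Precision = 164/221 = 0.7421
Recall = 164/224 = 0.7321
F1 = 2·P·R/(P+R) = 2·TP/(2·TP+FP+FN) = 328/(328+57+60) = 328/445 = 0.7371

0.7371


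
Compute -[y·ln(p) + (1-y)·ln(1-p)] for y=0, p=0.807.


BCE = -[y·ln(p) + (1-y)·ln(1-p)]
= -0 - 1·ln(1-0.807)
= -ln(0.193) = 1.6451

1.6451


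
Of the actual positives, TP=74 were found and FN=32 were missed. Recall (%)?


Recall = TP/(TP+FN)
= 74/(74+32)
= 74/106 = 69.81%

69.81%


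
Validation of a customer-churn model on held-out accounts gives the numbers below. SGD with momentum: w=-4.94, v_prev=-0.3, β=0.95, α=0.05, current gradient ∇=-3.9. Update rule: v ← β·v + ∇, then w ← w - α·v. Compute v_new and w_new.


v_new = 0.95·-0.3 - 3.9 = -0.285 - 3.9 = -4.185
w_new = -4.94 - 0.05·-4.185 = -4.94 + 0.20925 = -4.73075

v_new=-4.185, w_new=-4.73075


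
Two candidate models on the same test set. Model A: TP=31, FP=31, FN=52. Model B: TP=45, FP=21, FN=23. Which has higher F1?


Model A: P=31/62=0.5, R=31/83=0.3735, F1=2PR/(P+R)=2TP/(2TP+FP+FN)=62/145=0.4276
Model B: P=45/66=0.6818, R=45/68=0.6618, F1=2PR/(P+R)=2TP/(2TP+FP+FN)=90/134=0.6716
0.4276 < 0.6716 → Model B

Model B


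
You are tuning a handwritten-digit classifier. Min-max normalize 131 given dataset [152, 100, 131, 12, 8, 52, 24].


min=8, max=152
(131-8)/(152-8) = 123/144 = 0.8542

0.8542


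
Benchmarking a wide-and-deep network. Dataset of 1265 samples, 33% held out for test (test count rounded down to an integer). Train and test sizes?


Test = ⌊1265·33/100⌋ = 417
Train = 1265 - 417 = 848

Train: 848, Test: 417


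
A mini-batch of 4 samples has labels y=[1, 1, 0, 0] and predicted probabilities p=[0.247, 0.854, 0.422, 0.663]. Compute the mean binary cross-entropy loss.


L[0] = -ln(0.247) = 1.3984
L[1] = -ln(0.854) = 0.1578
L[2] = -ln(1-0.422) = -ln(0.578) = 0.5482
L[3] = -ln(1-0.663) = -ln(0.337) = 1.0877
mean = (1.3984 + 0.1578 + 0.5482 + 1.0877)/4 = 0.798

0.798


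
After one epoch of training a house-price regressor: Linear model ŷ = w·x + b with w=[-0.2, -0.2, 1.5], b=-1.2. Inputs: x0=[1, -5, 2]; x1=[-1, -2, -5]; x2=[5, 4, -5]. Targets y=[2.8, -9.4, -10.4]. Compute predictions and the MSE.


ŷ0 = (-0.2)·(1) + (-0.2)·(-5) + (1.5)·(2) - 1.2 = 2.6
ŷ1 = (-0.2)·(-1) + (-0.2)·(-2) + (1.5)·(-5) - 1.2 = -8.1
ŷ2 = (-0.2)·(5) + (-0.2)·(4) + (1.5)·(-5) - 1.2 = -10.5
errors² = [0.04, 1.69, 0.01]
MSE = 1.7400/3 = 0.58

0.58


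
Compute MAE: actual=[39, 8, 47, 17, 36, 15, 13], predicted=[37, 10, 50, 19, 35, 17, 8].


Absolute errors: |39-37|=2, |8-10|=2, |47-50|=3, |17-19|=2, |36-35|=1, |15-17|=2, |13-8|=5
Sum = 17
MAE = 17/7 = 17/7

17/7


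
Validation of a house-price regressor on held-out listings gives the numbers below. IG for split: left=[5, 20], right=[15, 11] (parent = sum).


Parent = [20, 31], H_parent = 0.9662
H_left = 0.7219 (n=25), H_right = 0.9829 (n=26)
H_children = (25/51)·0.7219 + (26/51)·0.9829 = 0.855
IG = 0.9662 - 0.855 = 0.1112

0.1112


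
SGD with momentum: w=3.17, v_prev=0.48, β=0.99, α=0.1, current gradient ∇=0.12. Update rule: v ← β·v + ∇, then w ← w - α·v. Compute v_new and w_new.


v_new = 0.99·0.48 + 0.12 = 0.4752 + 0.12 = 0.5952
w_new = 3.17 - 0.1·0.5952 = 3.17 - 0.05952 = 3.11048

v_new=0.5952, w_new=3.11048


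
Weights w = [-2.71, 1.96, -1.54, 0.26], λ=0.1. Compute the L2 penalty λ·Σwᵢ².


‖w‖₂² = (-2.71)² + (1.96)² + (-1.54)² + (0.26)²
     = 7.3441 + 3.8416 + 2.3716 + 0.0676
     = 13.6249
λ·‖w‖₂² = 0.1·13.6249 = 1.36249

1.36249


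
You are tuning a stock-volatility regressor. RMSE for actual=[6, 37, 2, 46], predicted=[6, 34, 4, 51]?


MSE = 38/4 = 9.5
RMSE = √(38/4) = 3.0822

3.0822


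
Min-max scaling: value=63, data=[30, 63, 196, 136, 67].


min=30, max=196
(63-30)/(196-30) = 33/166 = 0.1988

0.1988


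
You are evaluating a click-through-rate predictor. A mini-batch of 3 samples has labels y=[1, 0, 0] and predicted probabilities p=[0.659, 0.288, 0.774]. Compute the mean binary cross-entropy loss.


L[0] = -ln(0.659) = 0.417
L[1] = -ln(1-0.288) = -ln(0.712) = 0.3397
L[2] = -ln(1-0.774) = -ln(0.226) = 1.4872
mean = (0.417 + 0.3397 + 1.4872)/3 = 0.748

0.748


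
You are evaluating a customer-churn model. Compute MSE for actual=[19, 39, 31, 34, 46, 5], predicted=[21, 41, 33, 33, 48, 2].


Squared errors: (19-21)²=4, (39-41)²=4, (31-33)²=4, (34-33)²=1, (46-48)²=4, (5-2)²=9
Sum = 26
MSE = 26/6 = 13/3

13/3


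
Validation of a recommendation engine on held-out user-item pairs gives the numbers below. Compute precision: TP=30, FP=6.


Precision = TP/(TP+FP)
= 30/(30+6)
= 30/36 = 83.33%

83.33%


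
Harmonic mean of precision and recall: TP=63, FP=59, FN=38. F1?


Precision = 63/122 = 0.5164
Recall = 63/101 = 0.6238
F1 = 2·P·R/(P+R) = 2·TP/(2·TP+FP+FN) = 126/(126+59+38) = 126/223 = 0.565

0.565


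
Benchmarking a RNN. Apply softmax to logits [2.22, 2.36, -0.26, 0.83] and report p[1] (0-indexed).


Exponentials: e^2.22=9.2073, e^2.36=10.591, e^-0.26=0.7711, e^0.83=2.2933
Sum = 22.8627
Softmax = [0.4027, 0.4632, 0.0337, 0.1003]
p[1] = 10.591/22.8627 = 0.4632

0.4632


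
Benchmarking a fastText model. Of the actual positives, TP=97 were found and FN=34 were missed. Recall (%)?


Recall = TP/(TP+FN)
= 97/(97+34)
= 97/131 = 74.05%

74.05%


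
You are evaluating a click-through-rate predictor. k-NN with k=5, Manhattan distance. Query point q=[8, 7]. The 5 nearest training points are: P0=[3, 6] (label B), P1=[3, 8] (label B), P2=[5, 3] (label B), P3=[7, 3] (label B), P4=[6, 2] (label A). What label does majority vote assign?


d(q,P0) = 6  (label B)
d(q,P1) = 6  (label B)
d(q,P2) = 7  (label B)
d(q,P3) = 5  (label B)
d(q,P4) = 7  (label A)
Votes: A=1, B=4
Majority → B

B


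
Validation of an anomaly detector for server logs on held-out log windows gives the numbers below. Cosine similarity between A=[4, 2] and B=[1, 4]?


A·B = 4·1 + 2·4 = 12
‖A‖ = √20 = 4.4721, ‖B‖ = √17 = 4.1231
cos = 12/(√20·√17) = 12/√340 = 0.6508

0.6508


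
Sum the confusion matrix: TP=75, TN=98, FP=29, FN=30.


Total = TP + TN + FP + FN
= 75 + 98 + 29 + 30
= 232
(Predicted positive: 104, predicted negative: 128)

232


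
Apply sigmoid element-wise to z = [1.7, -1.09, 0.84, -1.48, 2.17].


σ(1.7) = 1/(1+e^-1.7) = 0.8455
σ(-1.09) = 1/(1+e^1.09) = 0.2516
σ(0.84) = 1/(1+e^-0.84) = 0.6985
σ(-1.48) = 1/(1+e^1.48) = 0.1854
σ(2.17) = 1/(1+e^-2.17) = 0.8975
result = [0.8455, 0.2516, 0.6985, 0.1854, 0.8975]

[0.8455, 0.2516, 0.6985, 0.1854, 0.8975]


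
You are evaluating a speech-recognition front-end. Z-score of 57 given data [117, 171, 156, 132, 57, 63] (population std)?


μ = 116, σ = 43.1509
z = (57 - 116)/43.1509 = -1.3673

-1.3673


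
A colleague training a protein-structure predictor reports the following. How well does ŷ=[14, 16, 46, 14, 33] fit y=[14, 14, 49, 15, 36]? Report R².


ȳ = 25.6
SS_res = Σ(y-ŷ)² = 23
SS_tot = Σ(y-ȳ)² = 1037.2
R² = 1 - SS_res/SS_tot = 1 - 0.0222 = 0.9778

0.9778


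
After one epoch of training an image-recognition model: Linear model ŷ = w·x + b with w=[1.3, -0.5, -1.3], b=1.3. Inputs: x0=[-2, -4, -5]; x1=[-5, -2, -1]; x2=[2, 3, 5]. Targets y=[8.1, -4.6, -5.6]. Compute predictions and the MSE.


ŷ0 = (1.3)·(-2) + (-0.5)·(-4) + (-1.3)·(-5) + 1.3 = 7.2
ŷ1 = (1.3)·(-5) + (-0.5)·(-2) + (-1.3)·(-1) + 1.3 = -2.9
ŷ2 = (1.3)·(2) + (-0.5)·(3) + (-1.3)·(5) + 1.3 = -4.1
errors² = [0.81, 2.89, 2.25]
MSE = 5.9500/3 = 1.9833

1.9833


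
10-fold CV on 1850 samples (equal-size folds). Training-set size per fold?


Fold size = 1850/10 = 185
Training per fold = 1850 - 185 = 1665

1665


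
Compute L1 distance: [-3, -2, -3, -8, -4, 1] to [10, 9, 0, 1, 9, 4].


d = |-3-10| + |-2-9| + |-3-0| + |-8-1| + |-4-9| + |1-4|
  = 13 + 11 + 3 + 9 + 13 + 3
  = 52

52


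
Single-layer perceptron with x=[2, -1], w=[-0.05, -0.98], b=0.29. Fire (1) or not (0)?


z = (2)·(-0.05) + (-1)·(-0.98) + 0.29
  = 1.17
step(z) = 1 (z≥0)

1


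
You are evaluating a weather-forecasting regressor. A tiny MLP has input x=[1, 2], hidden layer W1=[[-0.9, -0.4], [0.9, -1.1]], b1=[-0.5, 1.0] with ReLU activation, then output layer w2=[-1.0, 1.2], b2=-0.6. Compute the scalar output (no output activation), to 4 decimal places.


z1[0] = (-0.9)·(1) + (-0.4)·(2) - 0.5 = -2.2
z1[1] = (0.9)·(1) + (-1.1)·(2) + 1.0 = -0.3
h = ReLU(z1) = [0.0, 0.0]
output = (-1.0)·(0.0) + (1.2)·(0.0) - 0.6 = -0.6

-0.6


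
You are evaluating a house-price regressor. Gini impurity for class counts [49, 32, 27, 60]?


Probabilities: [49/168, 32/168, 27/168, 60/168] ≈ [0.2917, 0.1905, 0.1607, 0.3571]
Σpᵢ² = (2401 + 1024 + 729 + 3600)/168² = 7754/28224
Gini = 1 - Σpᵢ² = 1 - 7754/28224 = 0.7253

0.7253


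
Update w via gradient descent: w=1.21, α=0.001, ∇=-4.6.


w_new = w - α·∇
= 1.21 - 0.001·-4.6
= 1.21 + 0.0046
= 1.2146

1.2146


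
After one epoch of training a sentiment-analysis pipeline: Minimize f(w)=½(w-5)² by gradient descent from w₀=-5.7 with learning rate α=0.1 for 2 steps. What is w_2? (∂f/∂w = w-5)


step 1: grad = -5.7-5 = -10.7; w = -5.7 - 0.1·(-10.7) = -4.63
step 2: grad = -4.63-5 = -9.63; w = -4.63 - 0.1·(-9.63) = -3.667

-3.667


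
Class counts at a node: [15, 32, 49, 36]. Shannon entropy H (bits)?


Probabilities: [15/132, 32/132, 49/132, 36/132] ≈ [0.1136, 0.2424, 0.3712, 0.2727]
H = -((15/132)·log₂(15/132) + (32/132)·log₂(32/132) + (49/132)·log₂(49/132) + (36/132)·log₂(36/132))
  = 1.8941 bits

1.8941 bits
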